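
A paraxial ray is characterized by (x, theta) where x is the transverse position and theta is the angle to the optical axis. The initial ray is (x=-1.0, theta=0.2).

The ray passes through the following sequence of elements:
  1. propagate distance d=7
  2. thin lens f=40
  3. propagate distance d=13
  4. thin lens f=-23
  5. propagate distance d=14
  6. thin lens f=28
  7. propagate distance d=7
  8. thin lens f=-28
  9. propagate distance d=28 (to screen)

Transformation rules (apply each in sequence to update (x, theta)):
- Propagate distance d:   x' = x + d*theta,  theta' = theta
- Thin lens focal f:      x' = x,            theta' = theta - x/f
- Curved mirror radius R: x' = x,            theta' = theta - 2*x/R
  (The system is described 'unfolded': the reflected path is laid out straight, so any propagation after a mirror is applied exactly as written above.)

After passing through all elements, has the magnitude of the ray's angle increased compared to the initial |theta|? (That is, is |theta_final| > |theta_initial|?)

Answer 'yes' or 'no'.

Initial: x=-1.0000 theta=0.2000
After 1 (propagate distance d=7): x=0.4000 theta=0.2000
After 2 (thin lens f=40): x=0.4000 theta=0.1900
After 3 (propagate distance d=13): x=2.8700 theta=0.1900
After 4 (thin lens f=-23): x=2.8700 theta=181/575 (≈0.3148)
After 5 (propagate distance d=14): x=16737/2300 (≈7.2770) theta=181/575 (≈0.3148)
After 6 (thin lens f=28): x=16737/2300 (≈7.2770) theta=101/1840 (≈0.0549)
After 7 (propagate distance d=7): x=70483/9200 (≈7.6612) theta=101/1840 (≈0.0549)
After 8 (thin lens f=-28): x=70483/9200 (≈7.6612) theta=12089/36800 (≈0.3285)
After 9 (propagate distance d=28 (to screen)): x=77553/4600 (≈16.8593) theta=12089/36800 (≈0.3285)
|theta_initial|=0.2000 |theta_final|=12089/36800 (≈0.3285) -> increased

Answer: yes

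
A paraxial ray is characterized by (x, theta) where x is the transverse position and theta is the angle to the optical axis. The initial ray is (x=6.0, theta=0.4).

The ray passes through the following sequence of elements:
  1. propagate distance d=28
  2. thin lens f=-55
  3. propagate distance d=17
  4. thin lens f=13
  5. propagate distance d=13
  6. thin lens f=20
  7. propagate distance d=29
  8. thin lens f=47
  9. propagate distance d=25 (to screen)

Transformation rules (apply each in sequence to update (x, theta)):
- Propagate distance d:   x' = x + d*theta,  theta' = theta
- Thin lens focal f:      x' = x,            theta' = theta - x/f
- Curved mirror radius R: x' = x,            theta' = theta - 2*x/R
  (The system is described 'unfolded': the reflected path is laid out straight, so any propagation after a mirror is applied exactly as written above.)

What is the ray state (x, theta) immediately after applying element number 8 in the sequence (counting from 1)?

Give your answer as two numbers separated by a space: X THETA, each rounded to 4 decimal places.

Answer: -48.8984 -0.9653

Derivation:
Initial: x=6.0000 theta=0.4000
After 1 (propagate distance d=28): x=17.2000 theta=0.4000
After 2 (thin lens f=-55): x=17.2000 theta=196/275 (≈0.7127)
After 3 (propagate distance d=17): x=8062/275 (≈29.3164) theta=196/275 (≈0.7127)
After 4 (thin lens f=13): x=8062/275 (≈29.3164) theta=-5514/3575 (≈-1.5424)
After 5 (propagate distance d=13): x=2548/275 (≈9.2655) theta=-5514/3575 (≈-1.5424)
After 6 (thin lens f=20): x=2548/275 (≈9.2655) theta=-35851/17875 (≈-2.0057)
After 7 (propagate distance d=29): x=-874059/17875 (≈-48.8984) theta=-35851/17875 (≈-2.0057)
After 8 (thin lens f=47): x=-874059/17875 (≈-48.8984) theta=-17254/17875 (≈-0.9653)
Rounded to 4 decimal places: x = -48.8984, theta = -0.9653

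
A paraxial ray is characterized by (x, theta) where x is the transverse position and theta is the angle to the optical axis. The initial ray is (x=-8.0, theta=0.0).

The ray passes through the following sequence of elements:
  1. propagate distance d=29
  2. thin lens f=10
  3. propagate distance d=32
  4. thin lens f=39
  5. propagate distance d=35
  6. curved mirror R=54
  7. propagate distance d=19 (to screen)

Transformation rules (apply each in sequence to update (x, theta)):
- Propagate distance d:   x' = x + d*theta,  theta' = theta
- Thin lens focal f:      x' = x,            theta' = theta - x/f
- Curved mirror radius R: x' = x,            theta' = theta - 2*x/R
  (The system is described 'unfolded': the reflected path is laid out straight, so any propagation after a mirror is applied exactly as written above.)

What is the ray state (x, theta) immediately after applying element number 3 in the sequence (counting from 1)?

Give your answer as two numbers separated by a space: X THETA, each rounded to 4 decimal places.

Initial: x=-8.0000 theta=0.0000
After 1 (propagate distance d=29): x=-8.0000 theta=0.0000
After 2 (thin lens f=10): x=-8.0000 theta=0.8000
After 3 (propagate distance d=32): x=17.6000 theta=0.8000
Rounded to 4 decimal places: x = 17.6000, theta = 0.8000

Answer: 17.6000 0.8000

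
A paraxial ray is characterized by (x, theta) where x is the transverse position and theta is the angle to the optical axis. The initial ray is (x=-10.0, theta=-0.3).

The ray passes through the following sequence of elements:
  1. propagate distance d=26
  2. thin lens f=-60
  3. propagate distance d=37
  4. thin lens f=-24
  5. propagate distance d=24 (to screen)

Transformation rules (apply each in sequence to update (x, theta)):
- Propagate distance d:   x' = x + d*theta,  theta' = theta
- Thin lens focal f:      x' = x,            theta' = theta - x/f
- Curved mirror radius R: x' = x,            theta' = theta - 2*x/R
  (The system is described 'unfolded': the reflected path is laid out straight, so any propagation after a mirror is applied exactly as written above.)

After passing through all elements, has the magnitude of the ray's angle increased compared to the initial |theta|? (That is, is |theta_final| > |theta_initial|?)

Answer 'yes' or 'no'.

Initial: x=-10.0000 theta=-0.3000
After 1 (propagate distance d=26): x=-17.8000 theta=-0.3000
After 2 (thin lens f=-60): x=-17.8000 theta=-179/300 (≈-0.5967)
After 3 (propagate distance d=37): x=-11963/300 (≈-39.8767) theta=-179/300 (≈-0.5967)
After 4 (thin lens f=-24): x=-11963/300 (≈-39.8767) theta=-16259/7200 (≈-2.2582)
After 5 (propagate distance d=24 (to screen)): x=-14111/150 (≈-94.0733) theta=-16259/7200 (≈-2.2582)
|theta_initial|=0.3000 |theta_final|=16259/7200 (≈2.2582) -> increased

Answer: yes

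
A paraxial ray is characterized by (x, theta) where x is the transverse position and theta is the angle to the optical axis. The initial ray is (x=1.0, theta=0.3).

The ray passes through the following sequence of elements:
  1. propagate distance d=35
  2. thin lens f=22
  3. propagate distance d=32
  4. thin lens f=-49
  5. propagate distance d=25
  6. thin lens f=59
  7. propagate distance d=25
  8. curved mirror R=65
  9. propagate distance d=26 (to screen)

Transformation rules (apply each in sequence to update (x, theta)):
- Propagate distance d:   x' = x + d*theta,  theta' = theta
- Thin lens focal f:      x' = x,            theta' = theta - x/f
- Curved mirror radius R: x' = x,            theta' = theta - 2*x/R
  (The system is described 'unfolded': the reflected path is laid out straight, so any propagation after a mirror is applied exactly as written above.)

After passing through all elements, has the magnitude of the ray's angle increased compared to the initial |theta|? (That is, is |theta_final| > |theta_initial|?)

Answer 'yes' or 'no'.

Initial: x=1.0000 theta=0.3000
After 1 (propagate distance d=35): x=11.5000 theta=0.3000
After 2 (thin lens f=22): x=11.5000 theta=-49/220 (≈-0.2227)
After 3 (propagate distance d=32): x=481/110 (≈4.3727) theta=-49/220 (≈-0.2227)
After 4 (thin lens f=-49): x=481/110 (≈4.3727) theta=-1439/10780 (≈-0.1335)
After 5 (propagate distance d=25): x=11163/10780 (≈1.0355) theta=-1439/10780 (≈-0.1335)
After 6 (thin lens f=59): x=11163/10780 (≈1.0355) theta=-24016/159005 (≈-0.1510)
After 7 (propagate distance d=25): x=-158453/57820 (≈-2.7405) theta=-24016/159005 (≈-0.1510)
After 8 (curved mirror R=65): x=-158453/57820 (≈-2.7405) theta=-1379097/20670650 (≈-0.0667)
After 9 (propagate distance d=26 (to screen)): x=-14231303/3180100 (≈-4.4751) theta=-1379097/20670650 (≈-0.0667)
|theta_initial|=0.3000 |theta_final|=1379097/20670650 (≈0.0667) -> not increased

Answer: no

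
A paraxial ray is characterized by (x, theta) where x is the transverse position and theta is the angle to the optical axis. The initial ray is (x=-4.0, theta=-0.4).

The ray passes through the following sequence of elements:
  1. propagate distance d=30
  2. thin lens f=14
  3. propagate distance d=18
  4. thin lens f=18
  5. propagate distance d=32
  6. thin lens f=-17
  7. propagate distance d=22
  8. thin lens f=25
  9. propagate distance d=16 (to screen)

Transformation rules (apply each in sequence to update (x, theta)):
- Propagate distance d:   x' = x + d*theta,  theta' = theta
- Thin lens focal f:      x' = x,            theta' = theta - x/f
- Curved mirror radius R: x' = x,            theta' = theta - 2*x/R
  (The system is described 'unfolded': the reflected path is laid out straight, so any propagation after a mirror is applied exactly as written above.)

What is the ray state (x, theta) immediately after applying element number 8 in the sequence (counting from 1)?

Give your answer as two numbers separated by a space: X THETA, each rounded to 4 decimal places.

Initial: x=-4.0000 theta=-0.4000
After 1 (propagate distance d=30): x=-16.0000 theta=-0.4000
After 2 (thin lens f=14): x=-16.0000 theta=26/35 (≈0.7429)
After 3 (propagate distance d=18): x=-92/35 (≈-2.6286) theta=26/35 (≈0.7429)
After 4 (thin lens f=18): x=-92/35 (≈-2.6286) theta=8/9 (≈0.8889)
After 5 (propagate distance d=32): x=8132/315 (≈25.8159) theta=8/9 (≈0.8889)
After 6 (thin lens f=-17): x=8132/315 (≈25.8159) theta=12892/5355 (≈2.4075)
After 7 (propagate distance d=22): x=421868/5355 (≈78.7802) theta=12892/5355 (≈2.4075)
After 8 (thin lens f=25): x=421868/5355 (≈78.7802) theta=-14224/19125 (≈-0.7437)
Rounded to 4 decimal places: x = 78.7802, theta = -0.7437

Answer: 78.7802 -0.7437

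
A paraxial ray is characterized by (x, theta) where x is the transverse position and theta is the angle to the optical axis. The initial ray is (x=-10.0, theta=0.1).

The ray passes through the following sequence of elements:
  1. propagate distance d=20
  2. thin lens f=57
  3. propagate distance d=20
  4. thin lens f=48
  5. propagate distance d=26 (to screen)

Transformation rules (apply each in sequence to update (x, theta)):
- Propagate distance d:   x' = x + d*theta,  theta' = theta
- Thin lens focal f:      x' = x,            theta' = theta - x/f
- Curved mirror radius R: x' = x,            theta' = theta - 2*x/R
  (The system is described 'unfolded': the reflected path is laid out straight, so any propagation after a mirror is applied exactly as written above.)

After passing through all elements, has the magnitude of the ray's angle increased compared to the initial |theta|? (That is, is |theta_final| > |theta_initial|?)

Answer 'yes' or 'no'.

Answer: yes

Derivation:
Initial: x=-10.0000 theta=0.1000
After 1 (propagate distance d=20): x=-8.0000 theta=0.1000
After 2 (thin lens f=57): x=-8.0000 theta=137/570 (≈0.2404)
After 3 (propagate distance d=20): x=-182/57 (≈-3.1930) theta=137/570 (≈0.2404)
After 4 (thin lens f=48): x=-182/57 (≈-3.1930) theta=2099/6840 (≈0.3069)
After 5 (propagate distance d=26 (to screen)): x=16367/3420 (≈4.7857) theta=2099/6840 (≈0.3069)
|theta_initial|=0.1000 |theta_final|=2099/6840 (≈0.3069) -> increased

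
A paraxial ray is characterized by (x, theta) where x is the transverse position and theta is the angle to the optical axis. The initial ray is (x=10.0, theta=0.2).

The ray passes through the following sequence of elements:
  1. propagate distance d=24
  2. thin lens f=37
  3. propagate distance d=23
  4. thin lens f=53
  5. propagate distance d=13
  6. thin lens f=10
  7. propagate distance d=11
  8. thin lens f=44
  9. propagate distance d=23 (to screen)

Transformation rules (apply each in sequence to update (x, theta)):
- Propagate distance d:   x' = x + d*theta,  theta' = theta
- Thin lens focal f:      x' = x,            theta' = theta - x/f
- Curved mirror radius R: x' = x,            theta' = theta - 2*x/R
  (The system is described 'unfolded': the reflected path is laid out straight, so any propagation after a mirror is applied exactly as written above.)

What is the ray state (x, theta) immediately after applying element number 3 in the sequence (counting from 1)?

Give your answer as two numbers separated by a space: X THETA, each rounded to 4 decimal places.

Answer: 10.2000 -0.2000

Derivation:
Initial: x=10.0000 theta=0.2000
After 1 (propagate distance d=24): x=14.8000 theta=0.2000
After 2 (thin lens f=37): x=14.8000 theta=-0.2000
After 3 (propagate distance d=23): x=10.2000 theta=-0.2000
Rounded to 4 decimal places: x = 10.2000, theta = -0.2000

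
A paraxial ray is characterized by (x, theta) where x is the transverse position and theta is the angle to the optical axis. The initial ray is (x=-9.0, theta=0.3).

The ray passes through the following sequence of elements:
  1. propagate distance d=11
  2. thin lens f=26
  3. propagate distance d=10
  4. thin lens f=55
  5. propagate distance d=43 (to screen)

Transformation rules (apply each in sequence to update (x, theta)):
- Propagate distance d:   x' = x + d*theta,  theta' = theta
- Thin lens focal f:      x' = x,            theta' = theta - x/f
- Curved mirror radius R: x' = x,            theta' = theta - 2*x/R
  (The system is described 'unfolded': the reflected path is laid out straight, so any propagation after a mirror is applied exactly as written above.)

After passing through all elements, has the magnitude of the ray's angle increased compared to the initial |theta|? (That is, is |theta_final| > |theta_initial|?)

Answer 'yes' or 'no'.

Answer: yes

Derivation:
Initial: x=-9.0000 theta=0.3000
After 1 (propagate distance d=11): x=-5.7000 theta=0.3000
After 2 (thin lens f=26): x=-5.7000 theta=27/52 (≈0.5192)
After 3 (propagate distance d=10): x=-33/65 (≈-0.5077) theta=27/52 (≈0.5192)
After 4 (thin lens f=55): x=-33/65 (≈-0.5077) theta=687/1300 (≈0.5285)
After 5 (propagate distance d=43 (to screen)): x=28881/1300 (≈22.2162) theta=687/1300 (≈0.5285)
|theta_initial|=0.3000 |theta_final|=687/1300 (≈0.5285) -> increased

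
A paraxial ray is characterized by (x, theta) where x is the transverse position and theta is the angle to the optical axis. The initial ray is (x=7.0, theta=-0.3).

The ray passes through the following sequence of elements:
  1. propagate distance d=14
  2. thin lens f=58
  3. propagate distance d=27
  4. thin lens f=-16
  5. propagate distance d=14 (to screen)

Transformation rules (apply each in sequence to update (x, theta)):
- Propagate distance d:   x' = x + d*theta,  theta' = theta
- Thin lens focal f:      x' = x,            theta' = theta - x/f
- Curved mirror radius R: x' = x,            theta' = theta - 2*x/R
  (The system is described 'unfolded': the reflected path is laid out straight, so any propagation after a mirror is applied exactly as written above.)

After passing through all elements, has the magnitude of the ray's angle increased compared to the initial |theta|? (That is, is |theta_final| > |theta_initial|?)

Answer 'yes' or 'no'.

Answer: yes

Derivation:
Initial: x=7.0000 theta=-0.3000
After 1 (propagate distance d=14): x=2.8000 theta=-0.3000
After 2 (thin lens f=58): x=2.8000 theta=-101/290 (≈-0.3483)
After 3 (propagate distance d=27): x=-383/58 (≈-6.6034) theta=-101/290 (≈-0.3483)
After 4 (thin lens f=-16): x=-383/58 (≈-6.6034) theta=-3531/4640 (≈-0.7610)
After 5 (propagate distance d=14 (to screen)): x=-40037/2320 (≈-17.2573) theta=-3531/4640 (≈-0.7610)
|theta_initial|=0.3000 |theta_final|=3531/4640 (≈0.7610) -> increased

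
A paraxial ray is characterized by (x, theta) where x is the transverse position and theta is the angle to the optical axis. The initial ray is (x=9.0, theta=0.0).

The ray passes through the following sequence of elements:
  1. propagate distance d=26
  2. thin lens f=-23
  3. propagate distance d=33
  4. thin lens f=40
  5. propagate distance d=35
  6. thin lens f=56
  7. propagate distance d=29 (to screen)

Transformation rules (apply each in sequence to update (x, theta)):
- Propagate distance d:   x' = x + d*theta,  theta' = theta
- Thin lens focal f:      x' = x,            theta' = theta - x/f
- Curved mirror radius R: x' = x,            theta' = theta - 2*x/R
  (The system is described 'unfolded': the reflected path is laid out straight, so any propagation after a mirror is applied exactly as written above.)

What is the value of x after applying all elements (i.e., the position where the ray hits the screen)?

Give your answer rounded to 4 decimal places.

Initial: x=9.0000 theta=0.0000
After 1 (propagate distance d=26): x=9.0000 theta=0.0000
After 2 (thin lens f=-23): x=9.0000 theta=9/23 (≈0.3913)
After 3 (propagate distance d=33): x=504/23 (≈21.9130) theta=9/23 (≈0.3913)
After 4 (thin lens f=40): x=504/23 (≈21.9130) theta=-18/115 (≈-0.1565)
After 5 (propagate distance d=35): x=378/23 (≈16.4348) theta=-18/115 (≈-0.1565)
After 6 (thin lens f=56): x=378/23 (≈16.4348) theta=-0.4500
After 7 (propagate distance d=29 (to screen)): x=1557/460 (≈3.3848) theta=-0.4500
Rounded to 4 decimal places: x = 3.3848

Answer: 3.3848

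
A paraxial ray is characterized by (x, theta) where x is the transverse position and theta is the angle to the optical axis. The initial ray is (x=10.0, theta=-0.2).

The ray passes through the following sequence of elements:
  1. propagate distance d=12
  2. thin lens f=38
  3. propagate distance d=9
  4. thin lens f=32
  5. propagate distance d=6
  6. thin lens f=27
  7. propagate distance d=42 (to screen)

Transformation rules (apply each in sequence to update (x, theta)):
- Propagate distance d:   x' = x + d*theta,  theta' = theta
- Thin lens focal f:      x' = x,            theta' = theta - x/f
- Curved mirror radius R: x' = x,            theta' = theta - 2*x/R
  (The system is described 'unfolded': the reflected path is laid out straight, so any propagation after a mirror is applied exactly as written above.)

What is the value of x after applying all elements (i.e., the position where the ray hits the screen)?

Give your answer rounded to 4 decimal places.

Answer: -22.5222

Derivation:
Initial: x=10.0000 theta=-0.2000
After 1 (propagate distance d=12): x=7.6000 theta=-0.2000
After 2 (thin lens f=38): x=7.6000 theta=-0.4000
After 3 (propagate distance d=9): x=4.0000 theta=-0.4000
After 4 (thin lens f=32): x=4.0000 theta=-0.5250
After 5 (propagate distance d=6): x=0.8500 theta=-0.5250
After 6 (thin lens f=27): x=0.8500 theta=-601/1080 (≈-0.5565)
After 7 (propagate distance d=42 (to screen)): x=-2027/90 (≈-22.5222) theta=-601/1080 (≈-0.5565)
Rounded to 4 decimal places: x = -22.5222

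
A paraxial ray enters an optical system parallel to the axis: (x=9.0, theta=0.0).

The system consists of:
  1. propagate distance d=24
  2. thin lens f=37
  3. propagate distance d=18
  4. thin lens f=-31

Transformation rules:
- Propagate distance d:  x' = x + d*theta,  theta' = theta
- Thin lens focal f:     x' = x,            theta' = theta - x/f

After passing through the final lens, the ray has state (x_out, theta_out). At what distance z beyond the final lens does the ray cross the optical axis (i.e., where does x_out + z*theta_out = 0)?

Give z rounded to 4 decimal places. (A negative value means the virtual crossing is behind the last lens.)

Initial: x=9.0000 theta=0.0000
After 1 (propagate distance d=24): x=9.0000 theta=0.0000
After 2 (thin lens f=37): x=9.0000 theta=-9/37 (≈-0.2432)
After 3 (propagate distance d=18): x=171/37 (≈4.6216) theta=-9/37 (≈-0.2432)
After 4 (thin lens f=-31): x=171/37 (≈4.6216) theta=-108/1147 (≈-0.0942)
z_focus = -x_out/theta_out = -(171/37)/(-108/1147) = 589/12 ≈ 49.0833
Rounded to 4 decimal places: z = 49.0833

Answer: 49.0833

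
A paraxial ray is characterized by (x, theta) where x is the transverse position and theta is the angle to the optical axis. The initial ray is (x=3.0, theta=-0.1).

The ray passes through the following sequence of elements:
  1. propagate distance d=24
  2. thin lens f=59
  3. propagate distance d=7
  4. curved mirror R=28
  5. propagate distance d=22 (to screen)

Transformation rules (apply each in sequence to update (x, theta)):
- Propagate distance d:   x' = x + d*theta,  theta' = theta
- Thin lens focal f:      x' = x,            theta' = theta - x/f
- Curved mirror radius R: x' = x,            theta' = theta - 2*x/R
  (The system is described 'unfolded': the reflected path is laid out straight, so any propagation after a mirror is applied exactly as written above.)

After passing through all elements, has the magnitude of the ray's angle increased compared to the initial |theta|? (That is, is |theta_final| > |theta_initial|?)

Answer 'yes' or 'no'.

Answer: no

Derivation:
Initial: x=3.0000 theta=-0.1000
After 1 (propagate distance d=24): x=0.6000 theta=-0.1000
After 2 (thin lens f=59): x=0.6000 theta=-13/118 (≈-0.1102)
After 3 (propagate distance d=7): x=-101/590 (≈-0.1712) theta=-13/118 (≈-0.1102)
After 4 (curved mirror R=28): x=-101/590 (≈-0.1712) theta=-809/8260 (≈-0.0979)
After 5 (propagate distance d=22 (to screen)): x=-4803/2065 (≈-2.3259) theta=-809/8260 (≈-0.0979)
|theta_initial|=0.1000 |theta_final|=809/8260 (≈0.0979) -> not increased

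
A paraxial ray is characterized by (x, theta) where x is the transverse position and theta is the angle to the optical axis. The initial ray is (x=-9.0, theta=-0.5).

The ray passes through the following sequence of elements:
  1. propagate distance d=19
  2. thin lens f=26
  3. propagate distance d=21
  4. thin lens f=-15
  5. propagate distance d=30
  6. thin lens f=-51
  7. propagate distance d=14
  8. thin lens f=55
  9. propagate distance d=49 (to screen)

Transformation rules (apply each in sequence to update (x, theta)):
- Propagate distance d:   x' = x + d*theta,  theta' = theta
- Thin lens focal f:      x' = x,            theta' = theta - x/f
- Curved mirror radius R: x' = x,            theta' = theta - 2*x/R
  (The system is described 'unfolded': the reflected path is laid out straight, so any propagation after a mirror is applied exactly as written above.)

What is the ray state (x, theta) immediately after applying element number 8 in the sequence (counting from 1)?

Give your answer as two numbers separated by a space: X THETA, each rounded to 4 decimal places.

Initial: x=-9.0000 theta=-0.5000
After 1 (propagate distance d=19): x=-18.5000 theta=-0.5000
After 2 (thin lens f=26): x=-18.5000 theta=11/52 (≈0.2115)
After 3 (propagate distance d=21): x=-731/52 (≈-14.0577) theta=11/52 (≈0.2115)
After 4 (thin lens f=-15): x=-731/52 (≈-14.0577) theta=-283/390 (≈-0.7256)
After 5 (propagate distance d=30): x=-1863/52 (≈-35.8269) theta=-283/390 (≈-0.7256)
After 6 (thin lens f=-51): x=-1863/52 (≈-35.8269) theta=-18937/13260 (≈-1.4281)
After 7 (propagate distance d=14): x=-740183/13260 (≈-55.8207) theta=-18937/13260 (≈-1.4281)
After 8 (thin lens f=55): x=-740183/13260 (≈-55.8207) theta=-75338/182325 (≈-0.4132)
Rounded to 4 decimal places: x = -55.8207, theta = -0.4132

Answer: -55.8207 -0.4132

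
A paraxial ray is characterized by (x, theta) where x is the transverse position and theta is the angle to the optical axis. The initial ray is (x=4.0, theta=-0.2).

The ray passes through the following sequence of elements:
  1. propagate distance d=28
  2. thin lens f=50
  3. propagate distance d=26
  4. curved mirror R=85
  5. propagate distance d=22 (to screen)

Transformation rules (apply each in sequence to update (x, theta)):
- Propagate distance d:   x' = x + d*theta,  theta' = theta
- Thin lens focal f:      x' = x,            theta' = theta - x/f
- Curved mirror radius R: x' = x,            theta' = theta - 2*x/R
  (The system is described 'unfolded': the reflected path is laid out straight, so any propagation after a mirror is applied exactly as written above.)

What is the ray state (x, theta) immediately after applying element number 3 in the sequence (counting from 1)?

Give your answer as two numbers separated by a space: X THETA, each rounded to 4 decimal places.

Answer: -5.9680 -0.1680

Derivation:
Initial: x=4.0000 theta=-0.2000
After 1 (propagate distance d=28): x=-1.6000 theta=-0.2000
After 2 (thin lens f=50): x=-1.6000 theta=-0.1680
After 3 (propagate distance d=26): x=-5.9680 theta=-0.1680
Rounded to 4 decimal places: x = -5.9680, theta = -0.1680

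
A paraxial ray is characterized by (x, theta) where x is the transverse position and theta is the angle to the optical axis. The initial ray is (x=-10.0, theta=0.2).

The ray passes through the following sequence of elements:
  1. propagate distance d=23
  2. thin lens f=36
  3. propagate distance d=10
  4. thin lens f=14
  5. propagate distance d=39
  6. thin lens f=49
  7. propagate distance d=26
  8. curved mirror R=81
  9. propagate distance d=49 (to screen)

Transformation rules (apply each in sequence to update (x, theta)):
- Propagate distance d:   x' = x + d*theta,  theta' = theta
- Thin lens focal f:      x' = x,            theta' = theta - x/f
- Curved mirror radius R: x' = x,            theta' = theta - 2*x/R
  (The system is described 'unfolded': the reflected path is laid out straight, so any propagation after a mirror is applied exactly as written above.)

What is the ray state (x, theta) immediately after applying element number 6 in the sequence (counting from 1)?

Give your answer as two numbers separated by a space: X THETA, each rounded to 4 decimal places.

Answer: 17.0429 0.1379

Derivation:
Initial: x=-10.0000 theta=0.2000
After 1 (propagate distance d=23): x=-5.4000 theta=0.2000
After 2 (thin lens f=36): x=-5.4000 theta=0.3500
After 3 (propagate distance d=10): x=-1.9000 theta=0.3500
After 4 (thin lens f=14): x=-1.9000 theta=17/35 (≈0.4857)
After 5 (propagate distance d=39): x=1193/70 (≈17.0429) theta=17/35 (≈0.4857)
After 6 (thin lens f=49): x=1193/70 (≈17.0429) theta=473/3430 (≈0.1379)
Rounded to 4 decimal places: x = 17.0429, theta = 0.1379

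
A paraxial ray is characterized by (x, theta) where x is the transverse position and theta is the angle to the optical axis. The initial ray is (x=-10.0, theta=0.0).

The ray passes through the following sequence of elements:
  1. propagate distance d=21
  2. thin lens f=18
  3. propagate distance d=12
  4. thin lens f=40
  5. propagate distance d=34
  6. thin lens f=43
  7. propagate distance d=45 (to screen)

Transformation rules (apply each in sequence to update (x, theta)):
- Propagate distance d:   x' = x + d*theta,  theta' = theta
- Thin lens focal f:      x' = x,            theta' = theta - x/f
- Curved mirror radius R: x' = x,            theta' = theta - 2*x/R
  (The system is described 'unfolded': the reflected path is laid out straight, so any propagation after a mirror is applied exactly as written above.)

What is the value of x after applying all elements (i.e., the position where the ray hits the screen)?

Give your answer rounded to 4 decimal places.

Answer: 27.8947

Derivation:
Initial: x=-10.0000 theta=0.0000
After 1 (propagate distance d=21): x=-10.0000 theta=0.0000
After 2 (thin lens f=18): x=-10.0000 theta=5/9 (≈0.5556)
After 3 (propagate distance d=12): x=-10/3 (≈-3.3333) theta=5/9 (≈0.5556)
After 4 (thin lens f=40): x=-10/3 (≈-3.3333) theta=23/36 (≈0.6389)
After 5 (propagate distance d=34): x=331/18 (≈18.3889) theta=23/36 (≈0.6389)
After 6 (thin lens f=43): x=331/18 (≈18.3889) theta=109/516 (≈0.2112)
After 7 (propagate distance d=45 (to screen)): x=43181/1548 (≈27.8947) theta=109/516 (≈0.2112)
Rounded to 4 decimal places: x = 27.8947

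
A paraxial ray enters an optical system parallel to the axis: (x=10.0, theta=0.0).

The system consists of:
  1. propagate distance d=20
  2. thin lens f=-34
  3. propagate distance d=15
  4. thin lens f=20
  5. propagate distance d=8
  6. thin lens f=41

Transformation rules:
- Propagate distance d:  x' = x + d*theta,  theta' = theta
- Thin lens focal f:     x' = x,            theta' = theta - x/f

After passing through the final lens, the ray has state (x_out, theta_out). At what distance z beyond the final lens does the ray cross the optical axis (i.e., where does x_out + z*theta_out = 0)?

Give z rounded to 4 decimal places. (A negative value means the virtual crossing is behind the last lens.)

Answer: 15.8327

Derivation:
Initial: x=10.0000 theta=0.0000
After 1 (propagate distance d=20): x=10.0000 theta=0.0000
After 2 (thin lens f=-34): x=10.0000 theta=5/17 (≈0.2941)
After 3 (propagate distance d=15): x=245/17 (≈14.4118) theta=5/17 (≈0.2941)
After 4 (thin lens f=20): x=245/17 (≈14.4118) theta=-29/68 (≈-0.4265)
After 5 (propagate distance d=8): x=11.0000 theta=-29/68 (≈-0.4265)
After 6 (thin lens f=41): x=11.0000 theta=-1937/2788 (≈-0.6948)
z_focus = -x_out/theta_out = -(11.0000)/(-1937/2788) = 30668/1937 ≈ 15.8327
Rounded to 4 decimal places: z = 15.8327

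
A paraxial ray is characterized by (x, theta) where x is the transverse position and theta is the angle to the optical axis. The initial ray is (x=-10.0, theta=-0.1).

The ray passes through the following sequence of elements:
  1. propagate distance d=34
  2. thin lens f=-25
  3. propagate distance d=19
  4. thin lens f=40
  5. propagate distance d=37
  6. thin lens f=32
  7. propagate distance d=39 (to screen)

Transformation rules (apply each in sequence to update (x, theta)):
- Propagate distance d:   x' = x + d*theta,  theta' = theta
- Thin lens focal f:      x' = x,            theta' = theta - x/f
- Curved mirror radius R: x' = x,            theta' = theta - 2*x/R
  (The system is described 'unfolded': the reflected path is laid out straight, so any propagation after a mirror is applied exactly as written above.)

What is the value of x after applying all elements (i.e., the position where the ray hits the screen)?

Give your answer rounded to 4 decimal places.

Initial: x=-10.0000 theta=-0.1000
After 1 (propagate distance d=34): x=-13.4000 theta=-0.1000
After 2 (thin lens f=-25): x=-13.4000 theta=-0.6360
After 3 (propagate distance d=19): x=-25.4840 theta=-0.6360
After 4 (thin lens f=40): x=-25.4840 theta=0.0011
After 5 (propagate distance d=37): x=-25.4433 theta=0.0011
After 6 (thin lens f=32): x=-25.4433 theta=50957/64000 (≈0.7962)
After 7 (propagate distance d=39 (to screen)): x=1794759/320000 (≈5.6086) theta=50957/64000 (≈0.7962)
Rounded to 4 decimal places: x = 5.6086

Answer: 5.6086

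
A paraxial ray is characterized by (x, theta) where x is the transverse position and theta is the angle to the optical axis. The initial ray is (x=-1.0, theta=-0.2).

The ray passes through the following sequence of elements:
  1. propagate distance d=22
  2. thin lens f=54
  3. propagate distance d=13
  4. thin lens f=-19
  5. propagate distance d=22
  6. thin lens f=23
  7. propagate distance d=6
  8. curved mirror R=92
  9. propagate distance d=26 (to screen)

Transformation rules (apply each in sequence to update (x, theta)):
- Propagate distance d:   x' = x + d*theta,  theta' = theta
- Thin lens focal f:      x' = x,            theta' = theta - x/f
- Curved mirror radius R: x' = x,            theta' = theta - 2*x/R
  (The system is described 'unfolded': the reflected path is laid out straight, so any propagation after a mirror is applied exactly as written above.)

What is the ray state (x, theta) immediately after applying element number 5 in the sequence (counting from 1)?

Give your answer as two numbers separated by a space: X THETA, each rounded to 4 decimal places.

Initial: x=-1.0000 theta=-0.2000
After 1 (propagate distance d=22): x=-5.4000 theta=-0.2000
After 2 (thin lens f=54): x=-5.4000 theta=-0.1000
After 3 (propagate distance d=13): x=-6.7000 theta=-0.1000
After 4 (thin lens f=-19): x=-6.7000 theta=-43/95 (≈-0.4526)
After 5 (propagate distance d=22): x=-633/38 (≈-16.6579) theta=-43/95 (≈-0.4526)
Rounded to 4 decimal places: x = -16.6579, theta = -0.4526

Answer: -16.6579 -0.4526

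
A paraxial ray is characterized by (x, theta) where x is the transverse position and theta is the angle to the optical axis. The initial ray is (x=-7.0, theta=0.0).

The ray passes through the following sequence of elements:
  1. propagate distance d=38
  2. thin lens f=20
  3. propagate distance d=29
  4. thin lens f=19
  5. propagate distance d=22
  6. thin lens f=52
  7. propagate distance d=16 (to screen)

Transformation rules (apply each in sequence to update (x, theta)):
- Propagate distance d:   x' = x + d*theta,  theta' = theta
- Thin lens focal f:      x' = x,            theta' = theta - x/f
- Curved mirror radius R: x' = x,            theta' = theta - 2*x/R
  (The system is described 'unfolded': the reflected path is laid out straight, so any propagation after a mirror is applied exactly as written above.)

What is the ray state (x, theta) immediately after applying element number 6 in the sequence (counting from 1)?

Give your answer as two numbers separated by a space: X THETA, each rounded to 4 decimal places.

Answer: 7.2026 0.0457

Derivation:
Initial: x=-7.0000 theta=0.0000
After 1 (propagate distance d=38): x=-7.0000 theta=0.0000
After 2 (thin lens f=20): x=-7.0000 theta=0.3500
After 3 (propagate distance d=29): x=3.1500 theta=0.3500
After 4 (thin lens f=19): x=3.1500 theta=7/38 (≈0.1842)
After 5 (propagate distance d=22): x=2737/380 (≈7.2026) theta=7/38 (≈0.1842)
After 6 (thin lens f=52): x=2737/380 (≈7.2026) theta=903/19760 (≈0.0457)
Rounded to 4 decimal places: x = 7.2026, theta = 0.0457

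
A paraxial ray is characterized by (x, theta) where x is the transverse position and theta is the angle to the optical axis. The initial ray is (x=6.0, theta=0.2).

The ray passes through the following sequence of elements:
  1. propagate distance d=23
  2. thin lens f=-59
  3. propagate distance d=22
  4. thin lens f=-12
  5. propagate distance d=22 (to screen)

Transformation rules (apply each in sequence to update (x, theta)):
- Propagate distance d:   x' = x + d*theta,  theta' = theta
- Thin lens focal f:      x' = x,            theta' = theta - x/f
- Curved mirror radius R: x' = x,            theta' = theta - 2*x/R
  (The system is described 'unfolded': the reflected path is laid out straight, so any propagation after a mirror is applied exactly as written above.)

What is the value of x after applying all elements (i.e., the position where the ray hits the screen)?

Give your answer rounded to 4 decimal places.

Initial: x=6.0000 theta=0.2000
After 1 (propagate distance d=23): x=10.6000 theta=0.2000
After 2 (thin lens f=-59): x=10.6000 theta=112/295 (≈0.3797)
After 3 (propagate distance d=22): x=5591/295 (≈18.9525) theta=112/295 (≈0.3797)
After 4 (thin lens f=-12): x=5591/295 (≈18.9525) theta=1387/708 (≈1.9590)
After 5 (propagate distance d=22 (to screen)): x=109831/1770 (≈62.0514) theta=1387/708 (≈1.9590)
Rounded to 4 decimal places: x = 62.0514

Answer: 62.0514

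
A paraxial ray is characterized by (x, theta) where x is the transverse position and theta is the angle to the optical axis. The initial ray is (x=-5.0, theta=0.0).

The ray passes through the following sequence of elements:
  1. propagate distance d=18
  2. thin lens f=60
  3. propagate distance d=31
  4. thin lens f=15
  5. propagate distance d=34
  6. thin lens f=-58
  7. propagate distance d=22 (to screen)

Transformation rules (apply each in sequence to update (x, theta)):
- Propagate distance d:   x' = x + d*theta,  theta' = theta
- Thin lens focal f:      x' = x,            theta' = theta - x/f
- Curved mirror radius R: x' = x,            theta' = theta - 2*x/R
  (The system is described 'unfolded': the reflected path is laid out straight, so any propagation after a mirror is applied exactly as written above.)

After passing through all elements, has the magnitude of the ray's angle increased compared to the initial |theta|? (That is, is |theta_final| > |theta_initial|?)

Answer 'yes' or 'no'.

Answer: yes

Derivation:
Initial: x=-5.0000 theta=0.0000
After 1 (propagate distance d=18): x=-5.0000 theta=0.0000
After 2 (thin lens f=60): x=-5.0000 theta=1/12 (≈0.0833)
After 3 (propagate distance d=31): x=-29/12 (≈-2.4167) theta=1/12 (≈0.0833)
After 4 (thin lens f=15): x=-29/12 (≈-2.4167) theta=11/45 (≈0.2444)
After 5 (propagate distance d=34): x=1061/180 (≈5.8944) theta=11/45 (≈0.2444)
After 6 (thin lens f=-58): x=1061/180 (≈5.8944) theta=3613/10440 (≈0.3461)
After 7 (propagate distance d=22 (to screen)): x=5876/435 (≈13.5080) theta=3613/10440 (≈0.3461)
|theta_initial|=0.0000 |theta_final|=3613/10440 (≈0.3461) -> increased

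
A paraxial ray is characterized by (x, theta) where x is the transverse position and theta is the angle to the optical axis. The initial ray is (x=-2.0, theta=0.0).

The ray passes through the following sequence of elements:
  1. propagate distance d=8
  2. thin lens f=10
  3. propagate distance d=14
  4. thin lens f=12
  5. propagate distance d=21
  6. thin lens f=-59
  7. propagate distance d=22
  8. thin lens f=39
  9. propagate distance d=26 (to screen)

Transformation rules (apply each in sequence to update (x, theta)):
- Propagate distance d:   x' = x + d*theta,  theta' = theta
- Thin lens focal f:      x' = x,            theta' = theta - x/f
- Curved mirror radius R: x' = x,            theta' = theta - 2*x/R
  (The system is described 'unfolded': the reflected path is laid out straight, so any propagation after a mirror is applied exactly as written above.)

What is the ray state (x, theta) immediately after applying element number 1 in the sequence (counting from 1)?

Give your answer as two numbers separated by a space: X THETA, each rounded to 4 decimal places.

Answer: -2.0000 0.0000

Derivation:
Initial: x=-2.0000 theta=0.0000
After 1 (propagate distance d=8): x=-2.0000 theta=0.0000
Rounded to 4 decimal places: x = -2.0000, theta = 0.0000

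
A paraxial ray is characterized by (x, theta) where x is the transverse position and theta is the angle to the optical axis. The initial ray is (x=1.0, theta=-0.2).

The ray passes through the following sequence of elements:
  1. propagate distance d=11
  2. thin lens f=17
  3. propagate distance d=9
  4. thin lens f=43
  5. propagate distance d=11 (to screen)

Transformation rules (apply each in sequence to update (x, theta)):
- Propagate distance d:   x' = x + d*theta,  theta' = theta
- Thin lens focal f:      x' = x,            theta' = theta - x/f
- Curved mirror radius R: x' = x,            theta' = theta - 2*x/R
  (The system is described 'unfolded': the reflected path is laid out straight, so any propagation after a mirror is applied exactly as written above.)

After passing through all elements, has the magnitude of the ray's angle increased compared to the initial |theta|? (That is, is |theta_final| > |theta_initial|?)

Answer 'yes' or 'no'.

Initial: x=1.0000 theta=-0.2000
After 1 (propagate distance d=11): x=-1.2000 theta=-0.2000
After 2 (thin lens f=17): x=-1.2000 theta=-11/85 (≈-0.1294)
After 3 (propagate distance d=9): x=-201/85 (≈-2.3647) theta=-11/85 (≈-0.1294)
After 4 (thin lens f=43): x=-201/85 (≈-2.3647) theta=-16/215 (≈-0.0744)
After 5 (propagate distance d=11 (to screen)): x=-2327/731 (≈-3.1833) theta=-16/215 (≈-0.0744)
|theta_initial|=0.2000 |theta_final|=16/215 (≈0.0744) -> not increased

Answer: no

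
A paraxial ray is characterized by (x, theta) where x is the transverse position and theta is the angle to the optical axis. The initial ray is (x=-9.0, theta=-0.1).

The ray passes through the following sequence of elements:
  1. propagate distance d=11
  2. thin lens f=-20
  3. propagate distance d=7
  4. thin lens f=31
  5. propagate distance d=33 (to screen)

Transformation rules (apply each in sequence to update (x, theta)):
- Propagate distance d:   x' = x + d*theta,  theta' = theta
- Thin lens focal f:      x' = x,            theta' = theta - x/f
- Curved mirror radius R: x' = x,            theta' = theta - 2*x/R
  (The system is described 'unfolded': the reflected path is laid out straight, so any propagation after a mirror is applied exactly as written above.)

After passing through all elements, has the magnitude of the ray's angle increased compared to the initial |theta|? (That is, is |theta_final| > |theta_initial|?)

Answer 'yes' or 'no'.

Answer: yes

Derivation:
Initial: x=-9.0000 theta=-0.1000
After 1 (propagate distance d=11): x=-10.1000 theta=-0.1000
After 2 (thin lens f=-20): x=-10.1000 theta=-0.6050
After 3 (propagate distance d=7): x=-14.3350 theta=-0.6050
After 4 (thin lens f=31): x=-14.3350 theta=-221/1550 (≈-0.1426)
After 5 (propagate distance d=33 (to screen)): x=-118049/6200 (≈-19.0402) theta=-221/1550 (≈-0.1426)
|theta_initial|=0.1000 |theta_final|=221/1550 (≈0.1426) -> increased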